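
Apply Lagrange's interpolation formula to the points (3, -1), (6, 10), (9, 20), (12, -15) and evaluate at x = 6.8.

Lagrange interpolation formula:
P(x) = Σ yᵢ × Lᵢ(x)
where Lᵢ(x) = Π_{j≠i} (x - xⱼ)/(xᵢ - xⱼ)

L_0(6.8) = (6.8 - 6)/(3 - 6) × (6.8 - 9)/(3 - 9) × (6.8 - 12)/(3 - 12) = -0.056494
L_1(6.8) = (6.8 - 3)/(6 - 3) × (6.8 - 9)/(6 - 9) × (6.8 - 12)/(6 - 12) = 0.805037
L_2(6.8) = (6.8 - 3)/(9 - 3) × (6.8 - 6)/(9 - 6) × (6.8 - 12)/(9 - 12) = 0.292741
L_3(6.8) = (6.8 - 3)/(12 - 3) × (6.8 - 6)/(12 - 6) × (6.8 - 9)/(12 - 9) = -0.041284

P(6.8) = (-1)×L_0(6.8) + 10×L_1(6.8) + 20×L_2(6.8) + (-15)×L_3(6.8)
P(6.8) = 14.580938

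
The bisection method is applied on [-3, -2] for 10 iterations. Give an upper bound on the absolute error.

Bisection error bound: |error| ≤ (b-a)/2^n
|error| ≤ (-2 - (-3))/2^10 = 1/2^10
|error| ≤ 0.0009765625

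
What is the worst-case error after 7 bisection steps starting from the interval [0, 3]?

Bisection error bound: |error| ≤ (b-a)/2^n
|error| ≤ (3 - 0)/2^7 = 3/2^7
|error| ≤ 0.0234375000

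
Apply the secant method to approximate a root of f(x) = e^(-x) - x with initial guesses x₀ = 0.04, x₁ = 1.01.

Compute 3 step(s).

f(x) = e^(-x) - x
x₀ = 0.04, x₁ = 1.01

Secant formula: x_{n+1} = x_n - f(x_n)(x_n - x_{n-1})/(f(x_n) - f(x_{n-1}))

Iteration 1:
  f(0.040000) = 0.920789
  f(1.010000) = -0.645781
  x_2 = 1.010000 - (-0.645781)×(1.010000 - 0.040000)/(-0.645781 - 0.920789)
       = 0.610141
Iteration 2:
  f(1.010000) = -0.645781
  f(0.610141) = -0.066866
  x_3 = 0.610141 - (-0.066866)×(0.610141 - 1.010000)/(-0.066866 - (-0.645781))
       = 0.563956
Iteration 3:
  f(0.610141) = -0.066866
  f(0.563956) = 0.004998
  x_4 = 0.563956 - 0.004998×(0.563956 - 0.610141)/(0.004998 - (-0.066866))
       = 0.567168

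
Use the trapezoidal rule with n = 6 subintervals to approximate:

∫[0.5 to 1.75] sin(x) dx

f(x) = sin(x)
a = 0.5, b = 1.75, n = 6
h = (b - a)/n = 0.208333

Trapezoidal rule: (h/2)[f(x₀) + 2f(x₁) + 2f(x₂) + ... + f(xₙ)]

x_0 = 0.5000, f(x_0) = 0.479426, coefficient = 1
x_1 = 0.7083, f(x_1) = 0.650569, coefficient = 2
x_2 = 0.9167, f(x_2) = 0.793578, coefficient = 2
x_3 = 1.1250, f(x_3) = 0.902268, coefficient = 2
x_4 = 1.3333, f(x_4) = 0.971938, coefficient = 2
x_5 = 1.5417, f(x_5) = 0.999576, coefficient = 2
x_6 = 1.7500, f(x_6) = 0.983986, coefficient = 1

I ≈ (0.208333/2) × 10.099267 = 1.052007
Exact value: 1.055829
Error: 0.003822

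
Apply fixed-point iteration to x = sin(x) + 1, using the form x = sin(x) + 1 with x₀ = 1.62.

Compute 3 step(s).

Equation: x = sin(x) + 1
Fixed-point form: x = sin(x) + 1
x₀ = 1.62

x_1 = g(1.620000) = 1.998790
x_2 = g(1.998790) = 1.909800
x_3 = g(1.909800) = 1.943086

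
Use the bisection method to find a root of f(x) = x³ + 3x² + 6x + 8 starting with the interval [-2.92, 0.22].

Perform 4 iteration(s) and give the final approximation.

f(x) = x³ + 3x² + 6x + 8
Initial interval: [-2.92, 0.22]

Iteration 1:
  c_1 = (-2.920000 + 0.220000)/2 = -1.350000
  f(c_1) = f(-1.350000) = 2.907125
  f(a) × f(c) < 0, new interval: [-2.920000, -1.350000]
Iteration 2:
  c_2 = (-2.920000 + (-1.350000))/2 = -2.135000
  f(c_2) = f(-2.135000) = -0.867135
  f(a) × f(c) ≥ 0, new interval: [-2.135000, -1.350000]
Iteration 3:
  c_3 = (-2.135000 + (-1.350000))/2 = -1.742500
  f(c_3) = f(-1.742500) = 1.363155
  f(a) × f(c) < 0, new interval: [-2.135000, -1.742500]
Iteration 4:
  c_4 = (-2.135000 + (-1.742500))/2 = -1.938750
  f(c_4) = f(-1.938750) = 0.356475
  f(a) × f(c) < 0, new interval: [-2.135000, -1.938750]

After 4 iteration(s), the approximation is c_4 = -1.938750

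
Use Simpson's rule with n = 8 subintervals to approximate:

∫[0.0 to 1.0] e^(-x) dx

f(x) = e^(-x)
a = 0.0, b = 1.0, n = 8
h = (b - a)/n = 0.125000

Simpson's rule: (h/3)[f(x₀) + 4f(x₁) + 2f(x₂) + ... + f(xₙ)]

x_0 = 0.0000, f(x_0) = 1.000000, coefficient = 1
x_1 = 0.1250, f(x_1) = 0.882497, coefficient = 4
x_2 = 0.2500, f(x_2) = 0.778801, coefficient = 2
x_3 = 0.3750, f(x_3) = 0.687289, coefficient = 4
x_4 = 0.5000, f(x_4) = 0.606531, coefficient = 2
x_5 = 0.6250, f(x_5) = 0.535261, coefficient = 4
x_6 = 0.7500, f(x_6) = 0.472367, coefficient = 2
x_7 = 0.8750, f(x_7) = 0.416862, coefficient = 4
x_8 = 1.0000, f(x_8) = 0.367879, coefficient = 1

I ≈ (0.125000/3) × 15.170914 = 0.632121
Exact value: 0.632121
Error: 0.000001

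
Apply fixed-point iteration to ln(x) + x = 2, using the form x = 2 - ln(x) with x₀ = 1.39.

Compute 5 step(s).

Equation: ln(x) + x = 2
Fixed-point form: x = 2 - ln(x)
x₀ = 1.39

x_1 = g(1.390000) = 1.670696
x_2 = g(1.670696) = 1.486760
x_3 = g(1.486760) = 1.603401
x_4 = g(1.603401) = 1.527873
x_5 = g(1.527873) = 1.576123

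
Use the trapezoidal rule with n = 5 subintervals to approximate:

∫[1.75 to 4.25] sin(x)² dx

f(x) = sin(x)²
a = 1.75, b = 4.25, n = 5
h = (b - a)/n = 0.500000

Trapezoidal rule: (h/2)[f(x₀) + 2f(x₁) + 2f(x₂) + ... + f(xₙ)]

x_0 = 1.7500, f(x_0) = 0.968228, coefficient = 1
x_1 = 2.2500, f(x_1) = 0.605398, coefficient = 2
x_2 = 2.7500, f(x_2) = 0.145665, coefficient = 2
x_3 = 3.2500, f(x_3) = 0.011706, coefficient = 2
x_4 = 3.7500, f(x_4) = 0.326682, coefficient = 2
x_5 = 4.2500, f(x_5) = 0.801006, coefficient = 1

I ≈ (0.500000/2) × 3.948137 = 0.987034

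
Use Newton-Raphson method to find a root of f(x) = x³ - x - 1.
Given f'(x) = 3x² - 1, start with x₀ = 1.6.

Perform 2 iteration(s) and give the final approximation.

f(x) = x³ - x - 1
f'(x) = 3x² - 1
x₀ = 1.6

Newton-Raphson formula: x_{n+1} = x_n - f(x_n)/f'(x_n)

Iteration 1:
  f(1.600000) = 1.496000
  f'(1.600000) = 6.680000
  x_1 = 1.600000 - 1.496000/6.680000 = 1.376048
Iteration 2:
  f(1.376048) = 0.229510
  f'(1.376048) = 4.680524
  x_2 = 1.376048 - 0.229510/4.680524 = 1.327013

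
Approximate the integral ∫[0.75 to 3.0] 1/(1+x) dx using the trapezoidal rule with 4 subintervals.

f(x) = 1/(1+x)
a = 0.75, b = 3.0, n = 4
h = (b - a)/n = 0.562500

Trapezoidal rule: (h/2)[f(x₀) + 2f(x₁) + 2f(x₂) + ... + f(xₙ)]

x_0 = 0.7500, f(x_0) = 0.571429, coefficient = 1
x_1 = 1.3125, f(x_1) = 0.432432, coefficient = 2
x_2 = 1.8750, f(x_2) = 0.347826, coefficient = 2
x_3 = 2.4375, f(x_3) = 0.290909, coefficient = 2
x_4 = 3.0000, f(x_4) = 0.250000, coefficient = 1

I ≈ (0.562500/2) × 2.963764 = 0.833559
Exact value: 0.826679
Error: 0.006880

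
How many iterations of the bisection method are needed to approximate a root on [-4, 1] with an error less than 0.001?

We need (b-a)/2^n ≤ 0.001
(1 - (-4))/2^n ≤ 0.001
5/2^n ≤ 0.001
2^n ≥ 5000
n ≥ log₂(5000) = 12.29
n ≥ 13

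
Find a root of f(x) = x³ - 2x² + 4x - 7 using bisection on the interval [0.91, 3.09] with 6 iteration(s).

f(x) = x³ - 2x² + 4x - 7
Initial interval: [0.91, 3.09]

Iteration 1:
  c_1 = (0.910000 + 3.090000)/2 = 2.000000
  f(c_1) = f(2.000000) = 1.000000
  f(a) × f(c) < 0, new interval: [0.910000, 2.000000]
Iteration 2:
  c_2 = (0.910000 + 2.000000)/2 = 1.455000
  f(c_2) = f(1.455000) = -2.333779
  f(a) × f(c) ≥ 0, new interval: [1.455000, 2.000000]
Iteration 3:
  c_3 = (1.455000 + 2.000000)/2 = 1.727500
  f(c_3) = f(1.727500) = -0.903210
  f(a) × f(c) ≥ 0, new interval: [1.727500, 2.000000]
Iteration 4:
  c_4 = (1.727500 + 2.000000)/2 = 1.863750
  f(c_4) = f(1.863750) = -0.018273
  f(a) × f(c) ≥ 0, new interval: [1.863750, 2.000000]
Iteration 5:
  c_5 = (1.863750 + 2.000000)/2 = 1.931875
  f(c_5) = f(1.931875) = 0.473248
  f(a) × f(c) < 0, new interval: [1.863750, 1.931875]
Iteration 6:
  c_6 = (1.863750 + 1.931875)/2 = 1.897813
  f(c_6) = f(1.897813) = 0.223202
  f(a) × f(c) < 0, new interval: [1.863750, 1.897813]

After 6 iteration(s), the approximation is c_6 = 1.897813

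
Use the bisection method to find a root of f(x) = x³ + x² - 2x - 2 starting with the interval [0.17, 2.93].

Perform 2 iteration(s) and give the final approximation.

f(x) = x³ + x² - 2x - 2
Initial interval: [0.17, 2.93]

Iteration 1:
  c_1 = (0.170000 + 2.930000)/2 = 1.550000
  f(c_1) = f(1.550000) = 1.026375
  f(a) × f(c) < 0, new interval: [0.170000, 1.550000]
Iteration 2:
  c_2 = (0.170000 + 1.550000)/2 = 0.860000
  f(c_2) = f(0.860000) = -2.344344
  f(a) × f(c) ≥ 0, new interval: [0.860000, 1.550000]

After 2 iteration(s), the approximation is c_2 = 0.860000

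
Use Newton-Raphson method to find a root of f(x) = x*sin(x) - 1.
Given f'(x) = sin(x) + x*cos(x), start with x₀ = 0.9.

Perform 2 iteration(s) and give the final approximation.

f(x) = x*sin(x) - 1
f'(x) = sin(x) + x*cos(x)
x₀ = 0.9

Newton-Raphson formula: x_{n+1} = x_n - f(x_n)/f'(x_n)

Iteration 1:
  f(0.900000) = -0.295006
  f'(0.900000) = 1.342776
  x_1 = 0.900000 - (-0.295006)/1.342776 = 1.119698
Iteration 2:
  f(1.119698) = 0.007694
  f'(1.119698) = 1.388106
  x_2 = 1.119698 - 0.007694/1.388106 = 1.114156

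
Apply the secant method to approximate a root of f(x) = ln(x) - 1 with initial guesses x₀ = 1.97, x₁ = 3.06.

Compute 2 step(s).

f(x) = ln(x) - 1
x₀ = 1.97, x₁ = 3.06

Secant formula: x_{n+1} = x_n - f(x_n)(x_n - x_{n-1})/(f(x_n) - f(x_{n-1}))

Iteration 1:
  f(1.970000) = -0.321966
  f(3.060000) = 0.118415
  x_2 = 3.060000 - 0.118415×(3.060000 - 1.970000)/(0.118415 - (-0.321966))
       = 2.766908
Iteration 2:
  f(3.060000) = 0.118415
  f(2.766908) = 0.017730
  x_3 = 2.766908 - 0.017730×(2.766908 - 3.060000)/(0.017730 - 0.118415)
       = 2.715295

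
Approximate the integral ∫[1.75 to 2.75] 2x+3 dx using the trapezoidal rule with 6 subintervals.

f(x) = 2x+3
a = 1.75, b = 2.75, n = 6
h = (b - a)/n = 0.166667

Trapezoidal rule: (h/2)[f(x₀) + 2f(x₁) + 2f(x₂) + ... + f(xₙ)]

x_0 = 1.7500, f(x_0) = 6.500000, coefficient = 1
x_1 = 1.9167, f(x_1) = 6.833333, coefficient = 2
x_2 = 2.0833, f(x_2) = 7.166667, coefficient = 2
x_3 = 2.2500, f(x_3) = 7.500000, coefficient = 2
x_4 = 2.4167, f(x_4) = 7.833333, coefficient = 2
x_5 = 2.5833, f(x_5) = 8.166667, coefficient = 2
x_6 = 2.7500, f(x_6) = 8.500000, coefficient = 1

I ≈ (0.166667/2) × 90.000000 = 7.500000
Exact value: 7.500000
Error: 0.000000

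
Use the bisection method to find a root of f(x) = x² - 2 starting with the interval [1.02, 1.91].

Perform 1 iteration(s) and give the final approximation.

f(x) = x² - 2
Initial interval: [1.02, 1.91]

Iteration 1:
  c_1 = (1.020000 + 1.910000)/2 = 1.465000
  f(c_1) = f(1.465000) = 0.146225
  f(a) × f(c) < 0, new interval: [1.020000, 1.465000]

After 1 iteration(s), the approximation is c_1 = 1.465000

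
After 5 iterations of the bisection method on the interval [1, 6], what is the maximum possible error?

Bisection error bound: |error| ≤ (b-a)/2^n
|error| ≤ (6 - 1)/2^5 = 5/2^5
|error| ≤ 0.1562500000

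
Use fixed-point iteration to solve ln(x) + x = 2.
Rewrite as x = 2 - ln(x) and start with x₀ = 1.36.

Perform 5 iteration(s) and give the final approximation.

Equation: ln(x) + x = 2
Fixed-point form: x = 2 - ln(x)
x₀ = 1.36

x_1 = g(1.360000) = 1.692515
x_2 = g(1.692515) = 1.473784
x_3 = g(1.473784) = 1.612167
x_4 = g(1.612167) = 1.522421
x_5 = g(1.522421) = 1.579698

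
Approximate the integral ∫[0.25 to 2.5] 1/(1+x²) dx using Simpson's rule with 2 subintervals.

f(x) = 1/(1+x²)
a = 0.25, b = 2.5, n = 2
h = (b - a)/n = 1.125000

Simpson's rule: (h/3)[f(x₀) + 4f(x₁) + 2f(x₂) + ... + f(xₙ)]

x_0 = 0.2500, f(x_0) = 0.941176, coefficient = 1
x_1 = 1.3750, f(x_1) = 0.345946, coefficient = 4
x_2 = 2.5000, f(x_2) = 0.137931, coefficient = 1

I ≈ (1.125000/3) × 2.462891 = 0.923584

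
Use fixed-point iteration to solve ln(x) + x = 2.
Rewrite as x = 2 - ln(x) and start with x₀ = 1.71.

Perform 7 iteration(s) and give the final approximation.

Equation: ln(x) + x = 2
Fixed-point form: x = 2 - ln(x)
x₀ = 1.71

x_1 = g(1.710000) = 1.463507
x_2 = g(1.463507) = 1.619165
x_3 = g(1.619165) = 1.518090
x_4 = g(1.518090) = 1.582547
x_5 = g(1.582547) = 1.540964
x_6 = g(1.540964) = 1.567592
x_7 = g(1.567592) = 1.550460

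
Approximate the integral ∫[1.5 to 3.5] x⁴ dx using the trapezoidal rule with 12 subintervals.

f(x) = x⁴
a = 1.5, b = 3.5, n = 12
h = (b - a)/n = 0.166667

Trapezoidal rule: (h/2)[f(x₀) + 2f(x₁) + 2f(x₂) + ... + f(xₙ)]

x_0 = 1.5000, f(x_0) = 5.062500, coefficient = 1
x_1 = 1.6667, f(x_1) = 7.716049, coefficient = 2
x_2 = 1.8333, f(x_2) = 11.297068, coefficient = 2
x_3 = 2.0000, f(x_3) = 16.000000, coefficient = 2
x_4 = 2.1667, f(x_4) = 22.037809, coefficient = 2
x_5 = 2.3333, f(x_5) = 29.641975, coefficient = 2
x_6 = 2.5000, f(x_6) = 39.062500, coefficient = 2
x_7 = 2.6667, f(x_7) = 50.567901, coefficient = 2
x_8 = 2.8333, f(x_8) = 64.445216, coefficient = 2
x_9 = 3.0000, f(x_9) = 81.000000, coefficient = 2
x_10 = 3.1667, f(x_10) = 100.556327, coefficient = 2
x_11 = 3.3333, f(x_11) = 123.456790, coefficient = 2
x_12 = 3.5000, f(x_12) = 150.062500, coefficient = 1

I ≈ (0.166667/2) × 1246.688272 = 103.890689
Exact value: 103.525000
Error: 0.365689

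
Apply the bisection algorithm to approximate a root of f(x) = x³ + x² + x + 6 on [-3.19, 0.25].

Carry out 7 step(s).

f(x) = x³ + x² + x + 6
Initial interval: [-3.19, 0.25]

Iteration 1:
  c_1 = (-3.190000 + 0.250000)/2 = -1.470000
  f(c_1) = f(-1.470000) = 3.514377
  f(a) × f(c) < 0, new interval: [-3.190000, -1.470000]
Iteration 2:
  c_2 = (-3.190000 + (-1.470000))/2 = -2.330000
  f(c_2) = f(-2.330000) = -3.550437
  f(a) × f(c) ≥ 0, new interval: [-2.330000, -1.470000]
Iteration 3:
  c_3 = (-2.330000 + (-1.470000))/2 = -1.900000
  f(c_3) = f(-1.900000) = 0.851000
  f(a) × f(c) < 0, new interval: [-2.330000, -1.900000]
Iteration 4:
  c_4 = (-2.330000 + (-1.900000))/2 = -2.115000
  f(c_4) = f(-2.115000) = -1.102646
  f(a) × f(c) ≥ 0, new interval: [-2.115000, -1.900000]
Iteration 5:
  c_5 = (-2.115000 + (-1.900000))/2 = -2.007500
  f(c_5) = f(-2.007500) = -0.067782
  f(a) × f(c) ≥ 0, new interval: [-2.007500, -1.900000]
Iteration 6:
  c_6 = (-2.007500 + (-1.900000))/2 = -1.953750
  f(c_6) = f(-1.953750) = 0.405654
  f(a) × f(c) < 0, new interval: [-2.007500, -1.953750]
Iteration 7:
  c_7 = (-2.007500 + (-1.953750))/2 = -1.980625
  f(c_7) = f(-1.980625) = 0.172505
  f(a) × f(c) < 0, new interval: [-2.007500, -1.980625]

After 7 iteration(s), the approximation is c_7 = -1.980625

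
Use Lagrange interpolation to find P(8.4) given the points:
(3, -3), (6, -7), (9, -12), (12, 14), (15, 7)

Lagrange interpolation formula:
P(x) = Σ yᵢ × Lᵢ(x)
where Lᵢ(x) = Π_{j≠i} (x - xⱼ)/(xᵢ - xⱼ)

L_0(8.4) = (8.4 - 6)/(3 - 6) × (8.4 - 9)/(3 - 9) × (8.4 - 12)/(3 - 12) × (8.4 - 15)/(3 - 15) = -0.017600
L_1(8.4) = (8.4 - 3)/(6 - 3) × (8.4 - 9)/(6 - 9) × (8.4 - 12)/(6 - 12) × (8.4 - 15)/(6 - 15) = 0.158400
L_2(8.4) = (8.4 - 3)/(9 - 3) × (8.4 - 6)/(9 - 6) × (8.4 - 12)/(9 - 12) × (8.4 - 15)/(9 - 15) = 0.950400
L_3(8.4) = (8.4 - 3)/(12 - 3) × (8.4 - 6)/(12 - 6) × (8.4 - 9)/(12 - 9) × (8.4 - 15)/(12 - 15) = -0.105600
L_4(8.4) = (8.4 - 3)/(15 - 3) × (8.4 - 6)/(15 - 6) × (8.4 - 9)/(15 - 9) × (8.4 - 12)/(15 - 12) = 0.014400

P(8.4) = (-3)×L_0(8.4) + (-7)×L_1(8.4) + (-12)×L_2(8.4) + 14×L_3(8.4) + 7×L_4(8.4)
P(8.4) = -13.838400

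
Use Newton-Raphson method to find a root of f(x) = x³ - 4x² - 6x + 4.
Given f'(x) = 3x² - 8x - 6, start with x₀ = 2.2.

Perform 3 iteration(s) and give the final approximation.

f(x) = x³ - 4x² - 6x + 4
f'(x) = 3x² - 8x - 6
x₀ = 2.2

Newton-Raphson formula: x_{n+1} = x_n - f(x_n)/f'(x_n)

Iteration 1:
  f(2.200000) = -17.912000
  f'(2.200000) = -9.080000
  x_1 = 2.200000 - (-17.912000)/(-9.080000) = 0.227313
Iteration 2:
  f(0.227313) = 2.441184
  f'(0.227313) = -7.663489
  x_2 = 0.227313 - 2.441184/(-7.663489) = 0.545860
Iteration 3:
  f(0.545860) = -0.304368
  f'(0.545860) = -9.472991
  x_3 = 0.545860 - (-0.304368)/(-9.472991) = 0.513730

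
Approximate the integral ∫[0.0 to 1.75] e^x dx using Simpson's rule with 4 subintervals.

f(x) = e^x
a = 0.0, b = 1.75, n = 4
h = (b - a)/n = 0.437500

Simpson's rule: (h/3)[f(x₀) + 4f(x₁) + 2f(x₂) + ... + f(xₙ)]

x_0 = 0.0000, f(x_0) = 1.000000, coefficient = 1
x_1 = 0.4375, f(x_1) = 1.548830, coefficient = 4
x_2 = 0.8750, f(x_2) = 2.398875, coefficient = 2
x_3 = 1.3125, f(x_3) = 3.715451, coefficient = 4
x_4 = 1.7500, f(x_4) = 5.754603, coefficient = 1

I ≈ (0.437500/3) × 32.609477 = 4.755549
Exact value: 4.754603
Error: 0.000946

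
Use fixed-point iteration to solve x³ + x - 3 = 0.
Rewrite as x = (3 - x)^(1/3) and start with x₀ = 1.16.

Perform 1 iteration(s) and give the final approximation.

Equation: x³ + x - 3 = 0
Fixed-point form: x = (3 - x)^(1/3)
x₀ = 1.16

x_1 = g(1.160000) = 1.225385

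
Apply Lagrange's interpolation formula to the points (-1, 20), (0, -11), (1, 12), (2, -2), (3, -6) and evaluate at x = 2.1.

Lagrange interpolation formula:
P(x) = Σ yᵢ × Lᵢ(x)
where Lᵢ(x) = Π_{j≠i} (x - xⱼ)/(xᵢ - xⱼ)

L_0(2.1) = (2.1 - 0)/(-1 - 0) × (2.1 - 1)/(-1 - 1) × (2.1 - 2)/(-1 - 2) × (2.1 - 3)/(-1 - 3) = -0.008663
L_1(2.1) = (2.1 - (-1))/(0 - (-1)) × (2.1 - 1)/(0 - 1) × (2.1 - 2)/(0 - 2) × (2.1 - 3)/(0 - 3) = 0.051150
L_2(2.1) = (2.1 - (-1))/(1 - (-1)) × (2.1 - 0)/(1 - 0) × (2.1 - 2)/(1 - 2) × (2.1 - 3)/(1 - 3) = -0.146475
L_3(2.1) = (2.1 - (-1))/(2 - (-1)) × (2.1 - 0)/(2 - 0) × (2.1 - 1)/(2 - 1) × (2.1 - 3)/(2 - 3) = 1.074150
L_4(2.1) = (2.1 - (-1))/(3 - (-1)) × (2.1 - 0)/(3 - 0) × (2.1 - 1)/(3 - 1) × (2.1 - 2)/(3 - 2) = 0.029838

P(2.1) = 20×L_0(2.1) + (-11)×L_1(2.1) + 12×L_2(2.1) + (-2)×L_3(2.1) + (-6)×L_4(2.1)
P(2.1) = -4.820925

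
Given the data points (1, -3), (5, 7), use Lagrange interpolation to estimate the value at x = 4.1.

Lagrange interpolation formula:
P(x) = Σ yᵢ × Lᵢ(x)
where Lᵢ(x) = Π_{j≠i} (x - xⱼ)/(xᵢ - xⱼ)

L_0(4.1) = (4.1 - 5)/(1 - 5) = 0.225000
L_1(4.1) = (4.1 - 1)/(5 - 1) = 0.775000

P(4.1) = (-3)×L_0(4.1) + 7×L_1(4.1)
P(4.1) = 4.750000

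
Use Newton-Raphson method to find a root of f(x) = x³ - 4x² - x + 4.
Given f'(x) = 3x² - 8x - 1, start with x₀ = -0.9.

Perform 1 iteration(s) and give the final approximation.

f(x) = x³ - 4x² - x + 4
f'(x) = 3x² - 8x - 1
x₀ = -0.9

Newton-Raphson formula: x_{n+1} = x_n - f(x_n)/f'(x_n)

Iteration 1:
  f(-0.900000) = 0.931000
  f'(-0.900000) = 8.630000
  x_1 = -0.900000 - 0.931000/8.630000 = -1.007879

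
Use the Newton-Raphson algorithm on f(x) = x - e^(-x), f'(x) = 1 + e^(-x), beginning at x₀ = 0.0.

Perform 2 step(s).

f(x) = x - e^(-x)
f'(x) = 1 + e^(-x)
x₀ = 0.0

Newton-Raphson formula: x_{n+1} = x_n - f(x_n)/f'(x_n)

Iteration 1:
  f(0.000000) = -1.000000
  f'(0.000000) = 2.000000
  x_1 = 0.000000 - (-1.000000)/2.000000 = 0.500000
Iteration 2:
  f(0.500000) = -0.106531
  f'(0.500000) = 1.606531
  x_2 = 0.500000 - (-0.106531)/1.606531 = 0.566311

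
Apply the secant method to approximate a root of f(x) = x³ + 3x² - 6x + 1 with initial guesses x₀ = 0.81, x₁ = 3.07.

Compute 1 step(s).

f(x) = x³ + 3x² - 6x + 1
x₀ = 0.81, x₁ = 3.07

Secant formula: x_{n+1} = x_n - f(x_n)(x_n - x_{n-1})/(f(x_n) - f(x_{n-1}))

Iteration 1:
  f(0.810000) = -1.360259
  f(3.070000) = 39.789143
  x_2 = 3.070000 - 39.789143×(3.070000 - 0.810000)/(39.789143 - (-1.360259))
       = 0.884708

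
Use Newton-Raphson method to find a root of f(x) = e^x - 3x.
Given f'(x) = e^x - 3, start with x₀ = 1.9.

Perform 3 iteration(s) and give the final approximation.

f(x) = e^x - 3x
f'(x) = e^x - 3
x₀ = 1.9

Newton-Raphson formula: x_{n+1} = x_n - f(x_n)/f'(x_n)

Iteration 1:
  f(1.900000) = 0.985894
  f'(1.900000) = 3.685894
  x_1 = 1.900000 - 0.985894/3.685894 = 1.632522
Iteration 2:
  f(1.632522) = 0.219198
  f'(1.632522) = 2.116765
  x_2 = 1.632522 - 0.219198/2.116765 = 1.528969
Iteration 3:
  f(1.528969) = 0.026511
  f'(1.528969) = 1.613419
  x_3 = 1.528969 - 0.026511/1.613419 = 1.512537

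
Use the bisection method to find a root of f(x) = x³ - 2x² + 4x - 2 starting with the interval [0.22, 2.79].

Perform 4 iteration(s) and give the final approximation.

f(x) = x³ - 2x² + 4x - 2
Initial interval: [0.22, 2.79]

Iteration 1:
  c_1 = (0.220000 + 2.790000)/2 = 1.505000
  f(c_1) = f(1.505000) = 2.898813
  f(a) × f(c) < 0, new interval: [0.220000, 1.505000]
Iteration 2:
  c_2 = (0.220000 + 1.505000)/2 = 0.862500
  f(c_2) = f(0.862500) = 0.603807
  f(a) × f(c) < 0, new interval: [0.220000, 0.862500]
Iteration 3:
  c_3 = (0.220000 + 0.862500)/2 = 0.541250
  f(c_3) = f(0.541250) = -0.262343
  f(a) × f(c) ≥ 0, new interval: [0.541250, 0.862500]
Iteration 4:
  c_4 = (0.541250 + 0.862500)/2 = 0.701875
  f(c_4) = f(0.701875) = 0.168007
  f(a) × f(c) < 0, new interval: [0.541250, 0.701875]

After 4 iteration(s), the approximation is c_4 = 0.701875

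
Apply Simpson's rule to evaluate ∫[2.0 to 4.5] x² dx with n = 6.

f(x) = x²
a = 2.0, b = 4.5, n = 6
h = (b - a)/n = 0.416667

Simpson's rule: (h/3)[f(x₀) + 4f(x₁) + 2f(x₂) + ... + f(xₙ)]

x_0 = 2.0000, f(x_0) = 4.000000, coefficient = 1
x_1 = 2.4167, f(x_1) = 5.840278, coefficient = 4
x_2 = 2.8333, f(x_2) = 8.027778, coefficient = 2
x_3 = 3.2500, f(x_3) = 10.562500, coefficient = 4
x_4 = 3.6667, f(x_4) = 13.444444, coefficient = 2
x_5 = 4.0833, f(x_5) = 16.673611, coefficient = 4
x_6 = 4.5000, f(x_6) = 20.250000, coefficient = 1

I ≈ (0.416667/3) × 199.500000 = 27.708333
Exact value: 27.708333
Error: 0.000000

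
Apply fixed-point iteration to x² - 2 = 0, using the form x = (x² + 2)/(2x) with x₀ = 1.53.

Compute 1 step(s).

Equation: x² - 2 = 0
Fixed-point form: x = (x² + 2)/(2x)
x₀ = 1.53

x_1 = g(1.530000) = 1.418595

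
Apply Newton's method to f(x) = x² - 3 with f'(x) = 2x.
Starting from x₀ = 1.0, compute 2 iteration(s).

f(x) = x² - 3
f'(x) = 2x
x₀ = 1.0

Newton-Raphson formula: x_{n+1} = x_n - f(x_n)/f'(x_n)

Iteration 1:
  f(1.000000) = -2.000000
  f'(1.000000) = 2.000000
  x_1 = 1.000000 - (-2.000000)/2.000000 = 2.000000
Iteration 2:
  f(2.000000) = 1.000000
  f'(2.000000) = 4.000000
  x_2 = 2.000000 - 1.000000/4.000000 = 1.750000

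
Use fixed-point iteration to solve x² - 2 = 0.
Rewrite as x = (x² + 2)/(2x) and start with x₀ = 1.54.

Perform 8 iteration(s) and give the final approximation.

Equation: x² - 2 = 0
Fixed-point form: x = (x² + 2)/(2x)
x₀ = 1.54

x_1 = g(1.540000) = 1.419351
x_2 = g(1.419351) = 1.414223
x_3 = g(1.414223) = 1.414214
x_4 = g(1.414214) = 1.414214
x_5 = g(1.414214) = 1.414214
x_6 = g(1.414214) = 1.414214
x_7 = g(1.414214) = 1.414214
x_8 = g(1.414214) = 1.414214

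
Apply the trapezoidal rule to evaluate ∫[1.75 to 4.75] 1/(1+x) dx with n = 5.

f(x) = 1/(1+x)
a = 1.75, b = 4.75, n = 5
h = (b - a)/n = 0.600000

Trapezoidal rule: (h/2)[f(x₀) + 2f(x₁) + 2f(x₂) + ... + f(xₙ)]

x_0 = 1.7500, f(x_0) = 0.363636, coefficient = 1
x_1 = 2.3500, f(x_1) = 0.298507, coefficient = 2
x_2 = 2.9500, f(x_2) = 0.253165, coefficient = 2
x_3 = 3.5500, f(x_3) = 0.219780, coefficient = 2
x_4 = 4.1500, f(x_4) = 0.194175, coefficient = 2
x_5 = 4.7500, f(x_5) = 0.173913, coefficient = 1

I ≈ (0.600000/2) × 2.468803 = 0.740641
Exact value: 0.737599
Error: 0.003042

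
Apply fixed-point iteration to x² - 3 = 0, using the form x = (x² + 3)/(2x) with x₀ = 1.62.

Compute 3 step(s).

Equation: x² - 3 = 0
Fixed-point form: x = (x² + 3)/(2x)
x₀ = 1.62

x_1 = g(1.620000) = 1.735926
x_2 = g(1.735926) = 1.732055
x_3 = g(1.732055) = 1.732051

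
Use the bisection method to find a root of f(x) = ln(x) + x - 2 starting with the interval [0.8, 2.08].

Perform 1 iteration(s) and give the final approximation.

f(x) = ln(x) + x - 2
Initial interval: [0.8, 2.08]

Iteration 1:
  c_1 = (0.800000 + 2.080000)/2 = 1.440000
  f(c_1) = f(1.440000) = -0.195357
  f(a) × f(c) ≥ 0, new interval: [1.440000, 2.080000]

After 1 iteration(s), the approximation is c_1 = 1.440000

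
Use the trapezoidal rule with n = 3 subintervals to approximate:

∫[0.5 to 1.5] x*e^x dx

f(x) = x*e^x
a = 0.5, b = 1.5, n = 3
h = (b - a)/n = 0.333333

Trapezoidal rule: (h/2)[f(x₀) + 2f(x₁) + 2f(x₂) + ... + f(xₙ)]

x_0 = 0.5000, f(x_0) = 0.824361, coefficient = 1
x_1 = 0.8333, f(x_1) = 1.917480, coefficient = 2
x_2 = 1.1667, f(x_2) = 3.746482, coefficient = 2
x_3 = 1.5000, f(x_3) = 6.722534, coefficient = 1

I ≈ (0.333333/2) × 18.874819 = 3.145803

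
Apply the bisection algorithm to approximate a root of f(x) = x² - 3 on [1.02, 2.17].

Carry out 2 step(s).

f(x) = x² - 3
Initial interval: [1.02, 2.17]

Iteration 1:
  c_1 = (1.020000 + 2.170000)/2 = 1.595000
  f(c_1) = f(1.595000) = -0.455975
  f(a) × f(c) ≥ 0, new interval: [1.595000, 2.170000]
Iteration 2:
  c_2 = (1.595000 + 2.170000)/2 = 1.882500
  f(c_2) = f(1.882500) = 0.543806
  f(a) × f(c) < 0, new interval: [1.595000, 1.882500]

After 2 iteration(s), the approximation is c_2 = 1.882500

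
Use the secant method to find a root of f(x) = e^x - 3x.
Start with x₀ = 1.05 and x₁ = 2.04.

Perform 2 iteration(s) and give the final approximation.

f(x) = e^x - 3x
x₀ = 1.05, x₁ = 2.04

Secant formula: x_{n+1} = x_n - f(x_n)(x_n - x_{n-1})/(f(x_n) - f(x_{n-1}))

Iteration 1:
  f(1.050000) = -0.292349
  f(2.040000) = 1.570609
  x_2 = 2.040000 - 1.570609×(2.040000 - 1.050000)/(1.570609 - (-0.292349))
       = 1.205358
Iteration 2:
  f(2.040000) = 1.570609
  f(1.205358) = -0.278120
  x_3 = 1.205358 - (-0.278120)×(1.205358 - 2.040000)/(-0.278120 - 1.570609)
       = 1.330920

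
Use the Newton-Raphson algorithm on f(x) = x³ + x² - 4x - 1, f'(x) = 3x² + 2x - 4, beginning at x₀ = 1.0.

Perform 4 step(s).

f(x) = x³ + x² - 4x - 1
f'(x) = 3x² + 2x - 4
x₀ = 1.0

Newton-Raphson formula: x_{n+1} = x_n - f(x_n)/f'(x_n)

Iteration 1:
  f(1.000000) = -3.000000
  f'(1.000000) = 1.000000
  x_1 = 1.000000 - (-3.000000)/1.000000 = 4.000000
Iteration 2:
  f(4.000000) = 63.000000
  f'(4.000000) = 52.000000
  x_2 = 4.000000 - 63.000000/52.000000 = 2.788462
Iteration 3:
  f(2.788462) = 17.303404
  f'(2.788462) = 24.903476
  x_3 = 2.788462 - 17.303404/24.903476 = 2.093643
Iteration 4:
  f(2.093643) = 4.185917
  f'(2.093643) = 13.337305
  x_4 = 2.093643 - 4.185917/13.337305 = 1.779792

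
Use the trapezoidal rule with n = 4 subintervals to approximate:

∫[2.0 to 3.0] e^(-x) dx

f(x) = e^(-x)
a = 2.0, b = 3.0, n = 4
h = (b - a)/n = 0.250000

Trapezoidal rule: (h/2)[f(x₀) + 2f(x₁) + 2f(x₂) + ... + f(xₙ)]

x_0 = 2.0000, f(x_0) = 0.135335, coefficient = 1
x_1 = 2.2500, f(x_1) = 0.105399, coefficient = 2
x_2 = 2.5000, f(x_2) = 0.082085, coefficient = 2
x_3 = 2.7500, f(x_3) = 0.063928, coefficient = 2
x_4 = 3.0000, f(x_4) = 0.049787, coefficient = 1

I ≈ (0.250000/2) × 0.687947 = 0.085993
Exact value: 0.085548
Error: 0.000445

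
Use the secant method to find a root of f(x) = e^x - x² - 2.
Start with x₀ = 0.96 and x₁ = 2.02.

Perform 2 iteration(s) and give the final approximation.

f(x) = e^x - x² - 2
x₀ = 0.96, x₁ = 2.02

Secant formula: x_{n+1} = x_n - f(x_n)(x_n - x_{n-1})/(f(x_n) - f(x_{n-1}))

Iteration 1:
  f(0.960000) = -0.309904
  f(2.020000) = 1.457925
  x_2 = 2.020000 - 1.457925×(2.020000 - 0.960000)/(1.457925 - (-0.309904))
       = 1.145820
Iteration 2:
  f(2.020000) = 1.457925
  f(1.145820) = -0.167884
  x_3 = 1.145820 - (-0.167884)×(1.145820 - 2.020000)/(-0.167884 - 1.457925)
       = 1.236090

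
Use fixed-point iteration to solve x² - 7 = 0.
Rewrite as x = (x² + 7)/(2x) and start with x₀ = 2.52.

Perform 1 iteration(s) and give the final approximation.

Equation: x² - 7 = 0
Fixed-point form: x = (x² + 7)/(2x)
x₀ = 2.52

x_1 = g(2.520000) = 2.648889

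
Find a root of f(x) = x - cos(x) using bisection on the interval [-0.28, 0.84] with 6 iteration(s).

f(x) = x - cos(x)
Initial interval: [-0.28, 0.84]

Iteration 1:
  c_1 = (-0.280000 + 0.840000)/2 = 0.280000
  f(c_1) = f(0.280000) = -0.681055
  f(a) × f(c) ≥ 0, new interval: [0.280000, 0.840000]
Iteration 2:
  c_2 = (0.280000 + 0.840000)/2 = 0.560000
  f(c_2) = f(0.560000) = -0.287255
  f(a) × f(c) ≥ 0, new interval: [0.560000, 0.840000]
Iteration 3:
  c_3 = (0.560000 + 0.840000)/2 = 0.700000
  f(c_3) = f(0.700000) = -0.064842
  f(a) × f(c) ≥ 0, new interval: [0.700000, 0.840000]
Iteration 4:
  c_4 = (0.700000 + 0.840000)/2 = 0.770000
  f(c_4) = f(0.770000) = 0.052089
  f(a) × f(c) < 0, new interval: [0.700000, 0.770000]
Iteration 5:
  c_5 = (0.700000 + 0.770000)/2 = 0.735000
  f(c_5) = f(0.735000) = -0.006831
  f(a) × f(c) ≥ 0, new interval: [0.735000, 0.770000]
Iteration 6:
  c_6 = (0.735000 + 0.770000)/2 = 0.752500
  f(c_6) = f(0.752500) = 0.022518
  f(a) × f(c) < 0, new interval: [0.735000, 0.752500]

After 6 iteration(s), the approximation is c_6 = 0.752500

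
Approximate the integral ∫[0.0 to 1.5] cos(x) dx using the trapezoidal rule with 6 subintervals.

f(x) = cos(x)
a = 0.0, b = 1.5, n = 6
h = (b - a)/n = 0.250000

Trapezoidal rule: (h/2)[f(x₀) + 2f(x₁) + 2f(x₂) + ... + f(xₙ)]

x_0 = 0.0000, f(x_0) = 1.000000, coefficient = 1
x_1 = 0.2500, f(x_1) = 0.968912, coefficient = 2
x_2 = 0.5000, f(x_2) = 0.877583, coefficient = 2
x_3 = 0.7500, f(x_3) = 0.731689, coefficient = 2
x_4 = 1.0000, f(x_4) = 0.540302, coefficient = 2
x_5 = 1.2500, f(x_5) = 0.315322, coefficient = 2
x_6 = 1.5000, f(x_6) = 0.070737, coefficient = 1

I ≈ (0.250000/2) × 7.938354 = 0.992294
Exact value: 0.997495
Error: 0.005201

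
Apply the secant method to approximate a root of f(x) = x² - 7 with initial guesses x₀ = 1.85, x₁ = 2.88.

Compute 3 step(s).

f(x) = x² - 7
x₀ = 1.85, x₁ = 2.88

Secant formula: x_{n+1} = x_n - f(x_n)(x_n - x_{n-1})/(f(x_n) - f(x_{n-1}))

Iteration 1:
  f(1.850000) = -3.577500
  f(2.880000) = 1.294400
  x_2 = 2.880000 - 1.294400×(2.880000 - 1.850000)/(1.294400 - (-3.577500))
       = 2.606342
Iteration 2:
  f(2.880000) = 1.294400
  f(2.606342) = -0.206979
  x_3 = 2.606342 - (-0.206979)×(2.606342 - 2.880000)/(-0.206979 - 1.294400)
       = 2.644069
Iteration 3:
  f(2.606342) = -0.206979
  f(2.644069) = -0.008901
  x_4 = 2.644069 - (-0.008901)×(2.644069 - 2.606342)/(-0.008901 - (-0.206979))
       = 2.645764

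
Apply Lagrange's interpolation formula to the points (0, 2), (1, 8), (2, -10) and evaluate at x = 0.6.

Lagrange interpolation formula:
P(x) = Σ yᵢ × Lᵢ(x)
where Lᵢ(x) = Π_{j≠i} (x - xⱼ)/(xᵢ - xⱼ)

L_0(0.6) = (0.6 - 1)/(0 - 1) × (0.6 - 2)/(0 - 2) = 0.280000
L_1(0.6) = (0.6 - 0)/(1 - 0) × (0.6 - 2)/(1 - 2) = 0.840000
L_2(0.6) = (0.6 - 0)/(2 - 0) × (0.6 - 1)/(2 - 1) = -0.120000

P(0.6) = 2×L_0(0.6) + 8×L_1(0.6) + (-10)×L_2(0.6)
P(0.6) = 8.480000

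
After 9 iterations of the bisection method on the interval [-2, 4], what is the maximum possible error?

Bisection error bound: |error| ≤ (b-a)/2^n
|error| ≤ (4 - (-2))/2^9 = 6/2^9
|error| ≤ 0.0117187500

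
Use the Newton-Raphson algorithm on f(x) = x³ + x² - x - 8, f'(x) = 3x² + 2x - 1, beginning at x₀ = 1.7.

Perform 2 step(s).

f(x) = x³ + x² - x - 8
f'(x) = 3x² + 2x - 1
x₀ = 1.7

Newton-Raphson formula: x_{n+1} = x_n - f(x_n)/f'(x_n)

Iteration 1:
  f(1.700000) = -1.897000
  f'(1.700000) = 11.070000
  x_1 = 1.700000 - (-1.897000)/11.070000 = 1.871364
Iteration 2:
  f(1.871364) = 0.184163
  f'(1.871364) = 13.248738
  x_2 = 1.871364 - 0.184163/13.248738 = 1.857464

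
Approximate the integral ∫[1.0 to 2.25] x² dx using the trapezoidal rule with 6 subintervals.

f(x) = x²
a = 1.0, b = 2.25, n = 6
h = (b - a)/n = 0.208333

Trapezoidal rule: (h/2)[f(x₀) + 2f(x₁) + 2f(x₂) + ... + f(xₙ)]

x_0 = 1.0000, f(x_0) = 1.000000, coefficient = 1
x_1 = 1.2083, f(x_1) = 1.460069, coefficient = 2
x_2 = 1.4167, f(x_2) = 2.006944, coefficient = 2
x_3 = 1.6250, f(x_3) = 2.640625, coefficient = 2
x_4 = 1.8333, f(x_4) = 3.361111, coefficient = 2
x_5 = 2.0417, f(x_5) = 4.168403, coefficient = 2
x_6 = 2.2500, f(x_6) = 5.062500, coefficient = 1

I ≈ (0.208333/2) × 33.336806 = 3.472584
Exact value: 3.463542
Error: 0.009042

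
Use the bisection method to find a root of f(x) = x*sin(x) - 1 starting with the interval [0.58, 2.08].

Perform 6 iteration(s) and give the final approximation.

f(x) = x*sin(x) - 1
Initial interval: [0.58, 2.08]

Iteration 1:
  c_1 = (0.580000 + 2.080000)/2 = 1.330000
  f(c_1) = f(1.330000) = 0.291627
  f(a) × f(c) < 0, new interval: [0.580000, 1.330000]
Iteration 2:
  c_2 = (0.580000 + 1.330000)/2 = 0.955000
  f(c_2) = f(0.955000) = -0.220420
  f(a) × f(c) ≥ 0, new interval: [0.955000, 1.330000]
Iteration 3:
  c_3 = (0.955000 + 1.330000)/2 = 1.142500
  f(c_3) = f(1.142500) = 0.039303
  f(a) × f(c) < 0, new interval: [0.955000, 1.142500]
Iteration 4:
  c_4 = (0.955000 + 1.142500)/2 = 1.048750
  f(c_4) = f(1.048750) = -0.090943
  f(a) × f(c) ≥ 0, new interval: [1.048750, 1.142500]
Iteration 5:
  c_5 = (1.048750 + 1.142500)/2 = 1.095625
  f(c_5) = f(1.095625) = -0.025755
  f(a) × f(c) ≥ 0, new interval: [1.095625, 1.142500]
Iteration 6:
  c_6 = (1.095625 + 1.142500)/2 = 1.119063
  f(c_6) = f(1.119063) = 0.006811
  f(a) × f(c) < 0, new interval: [1.095625, 1.119063]

After 6 iteration(s), the approximation is c_6 = 1.119063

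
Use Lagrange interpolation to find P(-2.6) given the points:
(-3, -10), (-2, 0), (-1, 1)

Lagrange interpolation formula:
P(x) = Σ yᵢ × Lᵢ(x)
where Lᵢ(x) = Π_{j≠i} (x - xⱼ)/(xᵢ - xⱼ)

L_0(-2.6) = (-2.6 - (-2))/(-3 - (-2)) × (-2.6 - (-1))/(-3 - (-1)) = 0.480000
L_1(-2.6) = (-2.6 - (-3))/(-2 - (-3)) × (-2.6 - (-1))/(-2 - (-1)) = 0.640000
L_2(-2.6) = (-2.6 - (-3))/(-1 - (-3)) × (-2.6 - (-2))/(-1 - (-2)) = -0.120000

P(-2.6) = (-10)×L_0(-2.6) + 0×L_1(-2.6) + 1×L_2(-2.6)
P(-2.6) = -4.920000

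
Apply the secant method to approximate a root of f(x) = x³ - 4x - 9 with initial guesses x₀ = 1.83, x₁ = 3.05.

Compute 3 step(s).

f(x) = x³ - 4x - 9
x₀ = 1.83, x₁ = 3.05

Secant formula: x_{n+1} = x_n - f(x_n)(x_n - x_{n-1})/(f(x_n) - f(x_{n-1}))

Iteration 1:
  f(1.830000) = -10.191513
  f(3.050000) = 7.172625
  x_2 = 3.050000 - 7.172625×(3.050000 - 1.830000)/(7.172625 - (-10.191513))
       = 2.546053
Iteration 2:
  f(3.050000) = 7.172625
  f(2.546053) = -2.679712
  x_3 = 2.546053 - (-2.679712)×(2.546053 - 3.050000)/(-2.679712 - 7.172625)
       = 2.683120
Iteration 3:
  f(2.546053) = -2.679712
  f(2.683120) = -0.416336
  x_4 = 2.683120 - (-0.416336)×(2.683120 - 2.546053)/(-0.416336 - (-2.679712))
       = 2.708333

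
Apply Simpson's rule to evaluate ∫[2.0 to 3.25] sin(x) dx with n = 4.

f(x) = sin(x)
a = 2.0, b = 3.25, n = 4
h = (b - a)/n = 0.312500

Simpson's rule: (h/3)[f(x₀) + 4f(x₁) + 2f(x₂) + ... + f(xₙ)]

x_0 = 2.0000, f(x_0) = 0.909297, coefficient = 1
x_1 = 2.3125, f(x_1) = 0.737319, coefficient = 4
x_2 = 2.6250, f(x_2) = 0.493920, coefficient = 2
x_3 = 2.9375, f(x_3) = 0.202679, coefficient = 4
x_4 = 3.2500, f(x_4) = -0.108195, coefficient = 1

I ≈ (0.312500/3) × 5.548933 = 0.578014
Exact value: 0.577983
Error: 0.000031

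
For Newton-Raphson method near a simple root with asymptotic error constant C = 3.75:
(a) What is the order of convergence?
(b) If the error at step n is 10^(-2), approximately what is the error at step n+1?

(a) Newton-Raphson has quadratic (order 2) convergence near simple roots.
    This means |e_{n+1}| ≈ C|e_n|².

(b) With |e_n| = 10^(-2) and C = 3.75:
    |e_{n+1}| ≈ 3.75 × (10^(-2))² = 3.75 × 10^(-4)

(a) 2 (quadratic); (b) |e_{n+1}| ≈ 3.750e-04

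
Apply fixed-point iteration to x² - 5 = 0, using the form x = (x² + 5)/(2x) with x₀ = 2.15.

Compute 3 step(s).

Equation: x² - 5 = 0
Fixed-point form: x = (x² + 5)/(2x)
x₀ = 2.15

x_1 = g(2.150000) = 2.237791
x_2 = g(2.237791) = 2.236069
x_3 = g(2.236069) = 2.236068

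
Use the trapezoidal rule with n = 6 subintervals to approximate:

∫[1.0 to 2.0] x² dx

f(x) = x²
a = 1.0, b = 2.0, n = 6
h = (b - a)/n = 0.166667

Trapezoidal rule: (h/2)[f(x₀) + 2f(x₁) + 2f(x₂) + ... + f(xₙ)]

x_0 = 1.0000, f(x_0) = 1.000000, coefficient = 1
x_1 = 1.1667, f(x_1) = 1.361111, coefficient = 2
x_2 = 1.3333, f(x_2) = 1.777778, coefficient = 2
x_3 = 1.5000, f(x_3) = 2.250000, coefficient = 2
x_4 = 1.6667, f(x_4) = 2.777778, coefficient = 2
x_5 = 1.8333, f(x_5) = 3.361111, coefficient = 2
x_6 = 2.0000, f(x_6) = 4.000000, coefficient = 1

I ≈ (0.166667/2) × 28.055556 = 2.337963
Exact value: 2.333333
Error: 0.004630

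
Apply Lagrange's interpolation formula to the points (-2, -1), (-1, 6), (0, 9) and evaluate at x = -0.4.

Lagrange interpolation formula:
P(x) = Σ yᵢ × Lᵢ(x)
where Lᵢ(x) = Π_{j≠i} (x - xⱼ)/(xᵢ - xⱼ)

L_0(-0.4) = (-0.4 - (-1))/(-2 - (-1)) × (-0.4 - 0)/(-2 - 0) = -0.120000
L_1(-0.4) = (-0.4 - (-2))/(-1 - (-2)) × (-0.4 - 0)/(-1 - 0) = 0.640000
L_2(-0.4) = (-0.4 - (-2))/(0 - (-2)) × (-0.4 - (-1))/(0 - (-1)) = 0.480000

P(-0.4) = (-1)×L_0(-0.4) + 6×L_1(-0.4) + 9×L_2(-0.4)
P(-0.4) = 8.280000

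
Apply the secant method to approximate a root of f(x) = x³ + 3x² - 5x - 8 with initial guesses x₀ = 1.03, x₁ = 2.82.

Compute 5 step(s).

f(x) = x³ + 3x² - 5x - 8
x₀ = 1.03, x₁ = 2.82

Secant formula: x_{n+1} = x_n - f(x_n)(x_n - x_{n-1})/(f(x_n) - f(x_{n-1}))

Iteration 1:
  f(1.030000) = -8.874573
  f(2.820000) = 24.182968
  x_2 = 2.820000 - 24.182968×(2.820000 - 1.030000)/(24.182968 - (-8.874573))
       = 1.510540
Iteration 2:
  f(2.820000) = 24.182968
  f(1.510540) = -5.260856
  x_3 = 1.510540 - (-5.260856)×(1.510540 - 2.820000)/(-5.260856 - 24.182968)
       = 1.744507
Iteration 3:
  f(1.510540) = -5.260856
  f(1.744507) = -2.283551
  x_4 = 1.744507 - (-2.283551)×(1.744507 - 1.510540)/(-2.283551 - (-5.260856))
       = 1.923957
Iteration 4:
  f(1.744507) = -2.283551
  f(1.923957) = 0.606777
  x_5 = 1.923957 - 0.606777×(1.923957 - 1.744507)/(0.606777 - (-2.283551))
       = 1.886284
Iteration 5:
  f(1.923957) = 0.606777
  f(1.886284) = -0.045692
  x_6 = 1.886284 - (-0.045692)×(1.886284 - 1.923957)/(-0.045692 - 0.606777)
       = 1.888922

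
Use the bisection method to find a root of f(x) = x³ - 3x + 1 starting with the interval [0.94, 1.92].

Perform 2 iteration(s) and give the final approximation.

f(x) = x³ - 3x + 1
Initial interval: [0.94, 1.92]

Iteration 1:
  c_1 = (0.940000 + 1.920000)/2 = 1.430000
  f(c_1) = f(1.430000) = -0.365793
  f(a) × f(c) ≥ 0, new interval: [1.430000, 1.920000]
Iteration 2:
  c_2 = (1.430000 + 1.920000)/2 = 1.675000
  f(c_2) = f(1.675000) = 0.674422
  f(a) × f(c) < 0, new interval: [1.430000, 1.675000]

After 2 iteration(s), the approximation is c_2 = 1.675000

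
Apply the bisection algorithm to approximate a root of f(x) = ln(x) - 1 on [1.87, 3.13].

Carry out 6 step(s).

f(x) = ln(x) - 1
Initial interval: [1.87, 3.13]

Iteration 1:
  c_1 = (1.870000 + 3.130000)/2 = 2.500000
  f(c_1) = f(2.500000) = -0.083709
  f(a) × f(c) ≥ 0, new interval: [2.500000, 3.130000]
Iteration 2:
  c_2 = (2.500000 + 3.130000)/2 = 2.815000
  f(c_2) = f(2.815000) = 0.034962
  f(a) × f(c) < 0, new interval: [2.500000, 2.815000]
Iteration 3:
  c_3 = (2.500000 + 2.815000)/2 = 2.657500
  f(c_3) = f(2.657500) = -0.022614
  f(a) × f(c) ≥ 0, new interval: [2.657500, 2.815000]
Iteration 4:
  c_4 = (2.657500 + 2.815000)/2 = 2.736250
  f(c_4) = f(2.736250) = 0.006588
  f(a) × f(c) < 0, new interval: [2.657500, 2.736250]
Iteration 5:
  c_5 = (2.657500 + 2.736250)/2 = 2.696875
  f(c_5) = f(2.696875) = -0.007906
  f(a) × f(c) ≥ 0, new interval: [2.696875, 2.736250]
Iteration 6:
  c_6 = (2.696875 + 2.736250)/2 = 2.716563
  f(c_6) = f(2.716563) = -0.000633
  f(a) × f(c) ≥ 0, new interval: [2.716563, 2.736250]

After 6 iteration(s), the approximation is c_6 = 2.716563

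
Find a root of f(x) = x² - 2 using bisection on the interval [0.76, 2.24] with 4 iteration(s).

f(x) = x² - 2
Initial interval: [0.76, 2.24]

Iteration 1:
  c_1 = (0.760000 + 2.240000)/2 = 1.500000
  f(c_1) = f(1.500000) = 0.250000
  f(a) × f(c) < 0, new interval: [0.760000, 1.500000]
Iteration 2:
  c_2 = (0.760000 + 1.500000)/2 = 1.130000
  f(c_2) = f(1.130000) = -0.723100
  f(a) × f(c) ≥ 0, new interval: [1.130000, 1.500000]
Iteration 3:
  c_3 = (1.130000 + 1.500000)/2 = 1.315000
  f(c_3) = f(1.315000) = -0.270775
  f(a) × f(c) ≥ 0, new interval: [1.315000, 1.500000]
Iteration 4:
  c_4 = (1.315000 + 1.500000)/2 = 1.407500
  f(c_4) = f(1.407500) = -0.018944
  f(a) × f(c) ≥ 0, new interval: [1.407500, 1.500000]

After 4 iteration(s), the approximation is c_4 = 1.407500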